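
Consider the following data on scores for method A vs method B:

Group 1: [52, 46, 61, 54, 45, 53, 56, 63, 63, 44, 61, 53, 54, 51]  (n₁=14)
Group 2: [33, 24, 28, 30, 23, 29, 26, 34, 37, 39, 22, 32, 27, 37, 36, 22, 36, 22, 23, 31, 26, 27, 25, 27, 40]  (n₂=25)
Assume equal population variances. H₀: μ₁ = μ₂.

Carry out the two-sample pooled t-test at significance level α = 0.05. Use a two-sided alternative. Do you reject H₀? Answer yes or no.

x̄₁=54.000, s₁=6.349, n₁=14
x̄₂=29.440, s₂=5.731, n₂=25
s_p² = [13·6.349² + 24·5.731²]/37 = 35.4638
SE = √(s_p²·(1/14+1/25)) = 1.9879
t = (54.000−29.440)/1.9879 = 12.3549
df = 37
p-value (two-sided) = 0.00000
At α=0.05: p < α → reject H₀

reject H₀: yes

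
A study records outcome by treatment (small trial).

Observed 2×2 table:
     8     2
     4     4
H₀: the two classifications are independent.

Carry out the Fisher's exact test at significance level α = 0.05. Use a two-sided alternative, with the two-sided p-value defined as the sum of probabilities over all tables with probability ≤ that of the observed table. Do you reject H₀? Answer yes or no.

Margins: r₁=10, r₂=8, c₁=12, c₂=6, n=18
p_obs = C(10,8)·C(8,4)/C(18,12); sum pmf over tables with pmf ≤ p_obs
p-value (two-sided) = 0.32127
At α=0.05: p ≥ α → fail to reject H₀

reject H₀: no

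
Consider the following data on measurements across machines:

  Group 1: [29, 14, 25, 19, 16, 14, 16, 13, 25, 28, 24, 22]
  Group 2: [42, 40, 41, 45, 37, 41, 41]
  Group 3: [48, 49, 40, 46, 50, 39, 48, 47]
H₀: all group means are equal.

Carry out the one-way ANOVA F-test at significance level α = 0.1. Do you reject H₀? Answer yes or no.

reject H₀: yes

Group means [20.42, 41.00, 45.88], grand mean 33.296
SSB = Σnᵢ(x̄ᵢ−x̄)² = 3671.838; SSW = ΣΣ(x−x̄ᵢ)² = 519.792
MSB = 3671.838/2 = 1835.9190; MSW = 519.792/24 = 21.6580
F = MSB/MSW = 84.7687
df = (2, 24)
p-value (upper-tail) = 0.00000
At α=0.1: p < α → reject H₀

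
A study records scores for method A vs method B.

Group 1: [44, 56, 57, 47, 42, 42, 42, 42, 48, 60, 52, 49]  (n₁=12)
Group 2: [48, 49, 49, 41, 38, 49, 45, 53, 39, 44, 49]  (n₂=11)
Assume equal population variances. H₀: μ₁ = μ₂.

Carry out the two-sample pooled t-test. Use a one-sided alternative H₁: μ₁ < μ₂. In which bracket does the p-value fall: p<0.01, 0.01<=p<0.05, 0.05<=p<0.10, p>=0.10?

x̄₁=48.417, s₁=6.501, n₁=12
x̄₂=45.818, s₂=4.813, n₂=11
s_p² = [11·6.501² + 10·4.813²]/21 = 33.1692
SE = √(s_p²·(1/12+1/11)) = 2.4041
t = (48.417−45.818)/2.4041 = 1.0809
df = 21
p-value (one-sided, H₁ less) = 0.85400
→ bracket: p>=0.10

p-value bracket: p>=0.10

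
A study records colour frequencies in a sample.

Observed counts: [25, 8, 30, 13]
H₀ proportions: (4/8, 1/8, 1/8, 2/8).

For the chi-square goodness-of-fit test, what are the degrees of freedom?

degrees of freedom = 3

df = k − 1 = 4 − 1 = 3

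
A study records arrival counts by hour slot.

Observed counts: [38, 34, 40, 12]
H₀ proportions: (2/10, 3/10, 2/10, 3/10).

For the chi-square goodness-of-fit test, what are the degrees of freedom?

degrees of freedom = 3

df = k − 1 = 4 − 1 = 3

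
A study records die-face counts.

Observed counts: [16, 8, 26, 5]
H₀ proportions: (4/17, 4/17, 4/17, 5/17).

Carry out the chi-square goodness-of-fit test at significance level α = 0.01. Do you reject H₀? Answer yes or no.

n = 55; E_i = n·p_i = [12.94, 12.94, 12.94, 16.18]
χ² = (16−12.94)²/12.94 + (8−12.94)²/12.94 + (26−12.94)²/12.94 + (5−16.18)²/16.18 = 23.5091
df = 3
p-value (upper-tail) = 0.00003
At α=0.01: p < α → reject H₀

reject H₀: yes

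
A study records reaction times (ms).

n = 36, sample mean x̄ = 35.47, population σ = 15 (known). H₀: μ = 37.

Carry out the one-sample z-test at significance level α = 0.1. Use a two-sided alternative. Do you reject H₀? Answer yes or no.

reject H₀: no

SE = σ/√n = 15/√36 = 2.5000
z = (x̄−μ₀)/SE = (35.47−37)/2.5000 = -0.6120
p-value (two-sided) = 0.54054
At α=0.1: p ≥ α → fail to reject H₀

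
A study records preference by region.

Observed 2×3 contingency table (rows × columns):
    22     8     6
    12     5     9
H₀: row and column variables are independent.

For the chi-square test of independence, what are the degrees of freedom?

degrees of freedom = 2

df = (r−1)(c−1) = (2−1)·(3−1) = 2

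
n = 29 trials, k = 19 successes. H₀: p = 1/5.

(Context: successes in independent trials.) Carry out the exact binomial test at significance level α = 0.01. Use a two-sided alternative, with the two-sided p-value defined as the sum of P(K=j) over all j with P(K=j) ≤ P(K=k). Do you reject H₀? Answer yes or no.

Exact binomial: n=29, k=19, p₀=1/5=0.2000
P(X=j) = C(n,j)·p₀^j·(1−p₀)^(n−j); p = Σ P(X=j) over j with P(X=j) ≤ P(X=19)
p-value (two-sided) = 0.00000
At α=0.01: p < α → reject H₀

reject H₀: yes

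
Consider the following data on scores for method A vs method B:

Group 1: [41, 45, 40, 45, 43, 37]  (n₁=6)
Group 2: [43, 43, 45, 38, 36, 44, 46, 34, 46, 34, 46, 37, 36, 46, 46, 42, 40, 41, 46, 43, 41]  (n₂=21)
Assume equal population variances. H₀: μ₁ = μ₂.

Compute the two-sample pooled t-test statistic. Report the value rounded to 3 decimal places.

test statistic = 0.141

x̄₁=41.833, s₁=3.125, n₁=6
x̄₂=41.571, s₂=4.214, n₂=21
s_p² = [5·3.125² + 20·4.214²]/25 = 16.1590
SE = √(s_p²·(1/6+1/21)) = 1.8608
t = (41.833−41.571)/1.8608 = 0.1407
df = 25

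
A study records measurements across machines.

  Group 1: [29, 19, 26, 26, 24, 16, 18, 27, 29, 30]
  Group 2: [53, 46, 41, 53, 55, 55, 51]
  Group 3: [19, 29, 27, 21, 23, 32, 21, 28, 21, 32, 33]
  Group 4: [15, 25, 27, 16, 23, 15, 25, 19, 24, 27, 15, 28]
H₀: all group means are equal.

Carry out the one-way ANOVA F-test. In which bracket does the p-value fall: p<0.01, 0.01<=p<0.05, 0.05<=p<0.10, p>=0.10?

Group means [24.40, 50.57, 26.00, 21.58], grand mean 28.575
SSB = Σnᵢ(x̄ᵢ−x̄)² = 4220.744; SSW = ΣΣ(x−x̄ᵢ)² = 957.031
MSB = 4220.744/3 = 1406.9147; MSW = 957.031/36 = 26.5842
F = MSB/MSW = 52.9230
df = (3, 36)
p-value (upper-tail) = 0.00000
→ bracket: p<0.01

p-value bracket: p<0.01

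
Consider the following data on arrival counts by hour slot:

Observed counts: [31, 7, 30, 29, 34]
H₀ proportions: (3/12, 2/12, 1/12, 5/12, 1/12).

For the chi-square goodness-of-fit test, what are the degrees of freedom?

df = k − 1 = 5 − 1 = 4

degrees of freedom = 4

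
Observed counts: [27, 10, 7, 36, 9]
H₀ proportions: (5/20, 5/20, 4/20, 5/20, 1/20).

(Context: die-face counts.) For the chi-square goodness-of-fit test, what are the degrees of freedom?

degrees of freedom = 4

df = k − 1 = 5 − 1 = 4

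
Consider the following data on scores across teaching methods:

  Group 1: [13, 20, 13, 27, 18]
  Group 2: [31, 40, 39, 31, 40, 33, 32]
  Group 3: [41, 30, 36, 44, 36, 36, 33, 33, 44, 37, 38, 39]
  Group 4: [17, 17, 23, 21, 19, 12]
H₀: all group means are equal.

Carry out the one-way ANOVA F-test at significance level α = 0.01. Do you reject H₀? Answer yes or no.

reject H₀: yes

Group means [18.20, 35.14, 37.25, 18.17], grand mean 29.767
SSB = Σnᵢ(x̄ᵢ−x̄)² = 2350.626; SSW = ΣΣ(x−x̄ᵢ)² = 520.740
MSB = 2350.626/3 = 783.5421; MSW = 520.740/26 = 20.0285
F = MSB/MSW = 39.1214
df = (3, 26)
p-value (upper-tail) = 0.00000
At α=0.01: p < α → reject H₀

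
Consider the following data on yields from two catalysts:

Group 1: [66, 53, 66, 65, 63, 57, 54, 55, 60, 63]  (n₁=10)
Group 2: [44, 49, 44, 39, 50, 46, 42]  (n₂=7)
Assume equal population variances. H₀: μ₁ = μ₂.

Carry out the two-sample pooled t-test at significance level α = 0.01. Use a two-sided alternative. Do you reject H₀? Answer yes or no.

reject H₀: yes

x̄₁=60.200, s₁=5.095, n₁=10
x̄₂=44.857, s₂=3.848, n₂=7
s_p² = [9·5.095² + 6·3.848²]/15 = 21.4971
SE = √(s_p²·(1/10+1/7)) = 2.2849
t = (60.200−44.857)/2.2849 = 6.7149
df = 15
p-value (two-sided) = 0.00001
At α=0.01: p < α → reject H₀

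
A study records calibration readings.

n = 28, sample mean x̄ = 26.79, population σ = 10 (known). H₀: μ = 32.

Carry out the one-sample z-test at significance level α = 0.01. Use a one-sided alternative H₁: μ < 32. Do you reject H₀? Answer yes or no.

SE = σ/√n = 10/√28 = 1.8898
z = (x̄−μ₀)/SE = (26.79−32)/1.8898 = -2.7569
p-value (one-sided, H₁ less) = 0.00292
At α=0.01: p < α → reject H₀

reject H₀: yes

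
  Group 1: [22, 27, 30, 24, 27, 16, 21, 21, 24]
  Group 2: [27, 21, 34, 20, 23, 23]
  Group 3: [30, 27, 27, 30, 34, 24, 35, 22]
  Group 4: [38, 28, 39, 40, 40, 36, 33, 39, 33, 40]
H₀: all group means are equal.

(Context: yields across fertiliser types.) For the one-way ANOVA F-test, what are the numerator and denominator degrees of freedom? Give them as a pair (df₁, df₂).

k = 4 groups, N = 33 total
df = (k−1, N−k) = (4−1, 33−4) = (3, 29)

degrees of freedom = [3, 29]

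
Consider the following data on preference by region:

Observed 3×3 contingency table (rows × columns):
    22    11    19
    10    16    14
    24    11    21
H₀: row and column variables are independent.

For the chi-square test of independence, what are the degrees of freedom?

df = (r−1)(c−1) = (3−1)·(3−1) = 4

degrees of freedom = 4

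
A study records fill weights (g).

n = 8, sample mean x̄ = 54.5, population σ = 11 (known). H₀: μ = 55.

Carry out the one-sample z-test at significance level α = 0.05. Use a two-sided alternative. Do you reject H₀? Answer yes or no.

SE = σ/√n = 11/√8 = 3.8891
z = (x̄−μ₀)/SE = (54.5−55)/3.8891 = -0.1286
p-value (two-sided) = 0.89770
At α=0.05: p ≥ α → fail to reject H₀

reject H₀: no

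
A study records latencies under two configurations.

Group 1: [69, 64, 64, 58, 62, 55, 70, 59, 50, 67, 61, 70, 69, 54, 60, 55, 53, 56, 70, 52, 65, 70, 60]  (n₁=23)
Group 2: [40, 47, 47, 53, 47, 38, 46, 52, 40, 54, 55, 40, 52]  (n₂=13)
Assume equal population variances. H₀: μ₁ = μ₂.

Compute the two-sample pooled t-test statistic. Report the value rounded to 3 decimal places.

x̄₁=61.435, s₁=6.556, n₁=23
x̄₂=47.000, s₂=5.972, n₂=13
s_p² = [22·6.556² + 12·5.972²]/34 = 40.4015
SE = √(s_p²·(1/23+1/13)) = 2.2055
t = (61.435−47.000)/2.2055 = 6.5448
df = 34

test statistic = 6.545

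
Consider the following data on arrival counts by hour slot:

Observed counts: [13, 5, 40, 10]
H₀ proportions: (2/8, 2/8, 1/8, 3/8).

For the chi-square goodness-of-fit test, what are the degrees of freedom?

df = k − 1 = 4 − 1 = 3

degrees of freedom = 3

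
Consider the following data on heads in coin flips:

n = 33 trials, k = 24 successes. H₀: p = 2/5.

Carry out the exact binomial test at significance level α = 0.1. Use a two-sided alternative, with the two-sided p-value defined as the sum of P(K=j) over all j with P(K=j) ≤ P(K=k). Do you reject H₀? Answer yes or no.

Exact binomial: n=33, k=24, p₀=2/5=0.4000
P(X=j) = C(n,j)·p₀^j·(1−p₀)^(n−j); p = Σ P(X=j) over j with P(X=j) ≤ P(X=24)
p-value (two-sided) = 0.00023
At α=0.1: p < α → reject H₀

reject H₀: yes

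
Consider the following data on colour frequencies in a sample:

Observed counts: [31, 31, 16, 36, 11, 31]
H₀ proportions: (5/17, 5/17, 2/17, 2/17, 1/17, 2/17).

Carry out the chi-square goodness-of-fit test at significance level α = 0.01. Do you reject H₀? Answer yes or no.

n = 156; E_i = n·p_i = [45.88, 45.88, 18.35, 18.35, 9.18, 18.35]
χ² = (31−45.88)²/45.88 + (31−45.88)²/45.88 + (16−18.35)²/18.35 + (36−18.35)²/18.35 + (11−9.18)²/9.18 + (31−18.35)²/18.35 = 36.0019
df = 5
p-value (upper-tail) = 0.00000
At α=0.01: p < α → reject H₀

reject H₀: yes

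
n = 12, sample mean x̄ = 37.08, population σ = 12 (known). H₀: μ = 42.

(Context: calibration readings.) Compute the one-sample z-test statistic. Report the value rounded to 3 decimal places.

SE = σ/√n = 12/√12 = 3.4641
z = (x̄−μ₀)/SE = (37.08−42)/3.4641 = -1.4203

test statistic = -1.420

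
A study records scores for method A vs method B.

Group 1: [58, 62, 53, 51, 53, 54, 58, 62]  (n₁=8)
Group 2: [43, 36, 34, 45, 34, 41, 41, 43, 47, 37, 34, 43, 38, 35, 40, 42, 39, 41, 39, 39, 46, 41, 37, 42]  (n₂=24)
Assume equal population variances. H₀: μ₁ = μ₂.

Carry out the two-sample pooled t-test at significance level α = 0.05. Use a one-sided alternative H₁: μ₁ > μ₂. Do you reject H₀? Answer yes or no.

x̄₁=56.375, s₁=4.241, n₁=8
x̄₂=39.875, s₂=3.745, n₂=24
s_p² = [7·4.241² + 23·3.745²]/30 = 14.9500
SE = √(s_p²·(1/8+1/24)) = 1.5785
t = (56.375−39.875)/1.5785 = 10.4530
df = 30
p-value (one-sided, H₁ greater) = 0.00000
At α=0.05: p < α → reject H₀

reject H₀: yes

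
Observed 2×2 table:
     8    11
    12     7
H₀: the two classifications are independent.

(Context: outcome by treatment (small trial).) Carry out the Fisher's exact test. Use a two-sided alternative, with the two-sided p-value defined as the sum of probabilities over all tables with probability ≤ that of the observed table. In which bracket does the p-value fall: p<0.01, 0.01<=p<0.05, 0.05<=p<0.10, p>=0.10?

Margins: r₁=19, r₂=19, c₁=20, c₂=18, n=38
p_obs = C(19,8)·C(19,12)/C(38,20); sum pmf over tables with pmf ≤ p_obs
p-value (two-sided) = 0.32998
→ bracket: p>=0.10

p-value bracket: p>=0.10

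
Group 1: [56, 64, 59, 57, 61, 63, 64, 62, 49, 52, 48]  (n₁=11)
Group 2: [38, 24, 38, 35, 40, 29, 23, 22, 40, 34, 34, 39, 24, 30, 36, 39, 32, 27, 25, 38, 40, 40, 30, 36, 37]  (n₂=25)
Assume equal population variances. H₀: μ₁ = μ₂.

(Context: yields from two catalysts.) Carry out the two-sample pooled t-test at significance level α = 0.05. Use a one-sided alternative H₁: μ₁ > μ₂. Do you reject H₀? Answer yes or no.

reject H₀: yes

x̄₁=57.727, s₁=5.867, n₁=11
x̄₂=33.200, s₂=6.124, n₂=25
s_p² = [10·5.867² + 24·6.124²]/34 = 36.5936
SE = √(s_p²·(1/11+1/25)) = 2.1887
t = (57.727−33.200)/2.1887 = 11.2063
df = 34
p-value (one-sided, H₁ greater) = 0.00000
At α=0.05: p < α → reject H₀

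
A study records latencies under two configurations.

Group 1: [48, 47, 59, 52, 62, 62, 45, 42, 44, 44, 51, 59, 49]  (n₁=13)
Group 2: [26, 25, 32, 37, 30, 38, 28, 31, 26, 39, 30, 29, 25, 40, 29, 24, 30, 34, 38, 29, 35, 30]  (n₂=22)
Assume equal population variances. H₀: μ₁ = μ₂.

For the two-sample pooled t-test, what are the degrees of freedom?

degrees of freedom = 33

df = n₁ + n₂ − 2 = 13 + 22 − 2 = 33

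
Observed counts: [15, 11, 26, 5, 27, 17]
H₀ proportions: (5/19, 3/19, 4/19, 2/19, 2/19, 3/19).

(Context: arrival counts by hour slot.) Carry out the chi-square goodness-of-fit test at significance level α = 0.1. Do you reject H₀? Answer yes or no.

n = 101; E_i = n·p_i = [26.58, 15.95, 21.26, 10.63, 10.63, 15.95]
χ² = (15−26.58)²/26.58 + (11−15.95)²/15.95 + (26−21.26)²/21.26 + (5−10.63)²/10.63 + (27−10.63)²/10.63 + (17−15.95)²/15.95 = 35.8878
df = 5
p-value (upper-tail) = 0.00000
At α=0.1: p < α → reject H₀

reject H₀: yes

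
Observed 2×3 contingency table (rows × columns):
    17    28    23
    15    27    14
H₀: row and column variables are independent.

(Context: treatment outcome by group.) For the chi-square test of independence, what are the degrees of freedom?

df = (r−1)(c−1) = (2−1)·(3−1) = 2

degrees of freedom = 2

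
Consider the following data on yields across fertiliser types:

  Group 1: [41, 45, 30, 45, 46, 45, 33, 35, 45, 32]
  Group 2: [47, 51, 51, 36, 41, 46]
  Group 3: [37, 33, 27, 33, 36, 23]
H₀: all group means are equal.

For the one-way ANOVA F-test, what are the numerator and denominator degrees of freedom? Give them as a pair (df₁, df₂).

k = 3 groups, N = 22 total
df = (k−1, N−k) = (3−1, 22−3) = (2, 19)

degrees of freedom = [2, 19]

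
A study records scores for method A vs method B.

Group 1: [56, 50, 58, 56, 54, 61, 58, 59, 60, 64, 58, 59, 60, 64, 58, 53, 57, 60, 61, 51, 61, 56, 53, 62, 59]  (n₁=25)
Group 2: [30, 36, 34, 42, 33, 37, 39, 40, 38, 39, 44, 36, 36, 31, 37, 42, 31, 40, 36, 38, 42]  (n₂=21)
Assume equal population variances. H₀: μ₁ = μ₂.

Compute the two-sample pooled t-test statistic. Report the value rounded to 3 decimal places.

test statistic = 18.610

x̄₁=57.920, s₁=3.662, n₁=25
x̄₂=37.190, s₂=3.881, n₂=21
s_p² = [24·3.662² + 20·3.881²]/44 = 14.1609
SE = √(s_p²·(1/25+1/21)) = 1.1139
t = (57.920−37.190)/1.1139 = 18.6099
df = 44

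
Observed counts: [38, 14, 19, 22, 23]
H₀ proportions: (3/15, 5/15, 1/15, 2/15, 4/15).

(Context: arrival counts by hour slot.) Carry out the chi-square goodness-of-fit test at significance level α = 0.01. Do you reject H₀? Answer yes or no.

n = 116; E_i = n·p_i = [23.20, 38.67, 7.73, 15.47, 30.93]
χ² = (38−23.20)²/23.20 + (14−38.67)²/38.67 + (19−7.73)²/7.73 + (22−15.47)²/15.47 + (23−30.93)²/30.93 = 46.3858
df = 4
p-value (upper-tail) = 0.00000
At α=0.01: p < α → reject H₀

reject H₀: yes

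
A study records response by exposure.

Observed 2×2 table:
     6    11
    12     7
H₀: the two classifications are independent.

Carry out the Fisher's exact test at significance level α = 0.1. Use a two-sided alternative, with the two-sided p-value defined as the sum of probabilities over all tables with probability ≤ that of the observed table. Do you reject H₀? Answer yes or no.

reject H₀: no

Margins: r₁=17, r₂=19, c₁=18, c₂=18, n=36
p_obs = C(17,6)·C(19,12)/C(36,18); sum pmf over tables with pmf ≤ p_obs
p-value (two-sided) = 0.18114
At α=0.1: p ≥ α → fail to reject H₀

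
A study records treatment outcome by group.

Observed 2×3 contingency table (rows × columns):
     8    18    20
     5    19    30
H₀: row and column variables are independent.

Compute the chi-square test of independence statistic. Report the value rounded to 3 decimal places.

test statistic = 2.093

Row totals [46, 54], col totals [13, 37, 50], n=100
χ² = (8−5.98)²/5.98 + (18−17.02)²/17.02 + (20−23.00)²/23.00 + (5−7.02)²/7.02 + (19−19.98)²/19.98 + (30−27.00)²/27.00 = 2.0927
df = 2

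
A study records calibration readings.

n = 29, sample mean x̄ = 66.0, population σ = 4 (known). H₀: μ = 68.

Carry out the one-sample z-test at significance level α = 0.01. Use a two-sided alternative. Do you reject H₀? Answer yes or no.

reject H₀: yes

SE = σ/√n = 4/√29 = 0.7428
z = (x̄−μ₀)/SE = (66.0−68)/0.7428 = -2.6926
p-value (two-sided) = 0.00709
At α=0.01: p < α → reject H₀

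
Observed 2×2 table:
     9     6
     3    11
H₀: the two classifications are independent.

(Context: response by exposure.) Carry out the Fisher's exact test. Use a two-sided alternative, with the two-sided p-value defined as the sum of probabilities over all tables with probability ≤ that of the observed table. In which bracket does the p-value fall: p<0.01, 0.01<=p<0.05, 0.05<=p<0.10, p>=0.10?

Margins: r₁=15, r₂=14, c₁=12, c₂=17, n=29
p_obs = C(15,9)·C(14,3)/C(29,12); sum pmf over tables with pmf ≤ p_obs
p-value (two-sided) = 0.06043
→ bracket: 0.05<=p<0.10

p-value bracket: 0.05<=p<0.10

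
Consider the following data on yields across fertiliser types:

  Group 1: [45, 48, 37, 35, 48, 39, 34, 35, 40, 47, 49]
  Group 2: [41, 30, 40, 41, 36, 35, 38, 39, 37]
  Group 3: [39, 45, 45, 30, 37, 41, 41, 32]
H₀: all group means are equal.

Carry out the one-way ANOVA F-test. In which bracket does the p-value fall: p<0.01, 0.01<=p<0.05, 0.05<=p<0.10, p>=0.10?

p-value bracket: p>=0.10

Group means [41.55, 37.44, 38.75], grand mean 39.429
SSB = Σnᵢ(x̄ᵢ−x̄)² = 88.408; SSW = ΣΣ(x−x̄ᵢ)² = 664.449
MSB = 88.408/2 = 44.2038; MSW = 664.449/25 = 26.5780
F = MSB/MSW = 1.6632
df = (2, 25)
p-value (upper-tail) = 0.20983
→ bracket: p>=0.10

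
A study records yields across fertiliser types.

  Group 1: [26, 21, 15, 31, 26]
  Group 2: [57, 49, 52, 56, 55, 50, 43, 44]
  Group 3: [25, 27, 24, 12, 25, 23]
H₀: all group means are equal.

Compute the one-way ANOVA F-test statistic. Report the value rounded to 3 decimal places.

Group means [23.80, 50.75, 22.67], grand mean 34.789
SSB = Σnᵢ(x̄ᵢ−x̄)² = 3523.525; SSW = ΣΣ(x−x̄ᵢ)² = 487.633
MSB = 3523.525/2 = 1761.7623; MSW = 487.633/16 = 30.4771
F = MSB/MSW = 57.8061
df = (2, 16)

test statistic = 57.806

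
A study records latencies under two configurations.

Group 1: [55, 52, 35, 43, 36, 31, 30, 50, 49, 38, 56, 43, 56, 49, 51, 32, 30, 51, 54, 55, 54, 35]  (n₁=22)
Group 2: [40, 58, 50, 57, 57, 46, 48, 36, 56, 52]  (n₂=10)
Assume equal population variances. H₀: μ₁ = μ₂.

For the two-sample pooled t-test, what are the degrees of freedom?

df = n₁ + n₂ − 2 = 22 + 10 − 2 = 30

degrees of freedom = 30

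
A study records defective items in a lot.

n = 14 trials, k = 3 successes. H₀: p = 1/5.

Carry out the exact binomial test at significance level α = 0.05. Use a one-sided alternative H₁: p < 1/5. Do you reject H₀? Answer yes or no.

reject H₀: no

Exact binomial: n=14, k=3, p₀=1/5=0.2000
P(X≤3) from Σ C(n,i)·p₀^i·(1−p₀)^(n−i)
p-value (one-sided, H₁ less) = 0.69819
At α=0.05: p ≥ α → fail to reject H₀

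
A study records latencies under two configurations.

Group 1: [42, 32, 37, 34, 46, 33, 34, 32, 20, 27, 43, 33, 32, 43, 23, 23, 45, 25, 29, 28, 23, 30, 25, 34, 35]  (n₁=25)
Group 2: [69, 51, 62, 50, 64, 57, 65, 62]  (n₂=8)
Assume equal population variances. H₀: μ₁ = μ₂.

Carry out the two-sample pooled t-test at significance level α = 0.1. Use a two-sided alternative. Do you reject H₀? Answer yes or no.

reject H₀: yes

x̄₁=32.320, s₁=7.336, n₁=25
x̄₂=60.000, s₂=6.761, n₂=8
s_p² = [24·7.336² + 7·6.761²]/31 = 51.9819
SE = √(s_p²·(1/25+1/8)) = 2.9287
t = (32.320−60.000)/2.9287 = -9.4514
df = 31
p-value (two-sided) = 0.00000
At α=0.1: p < α → reject H₀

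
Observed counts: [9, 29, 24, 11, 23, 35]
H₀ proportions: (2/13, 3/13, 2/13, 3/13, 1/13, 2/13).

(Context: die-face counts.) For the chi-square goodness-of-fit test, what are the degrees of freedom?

degrees of freedom = 5

df = k − 1 = 6 − 1 = 5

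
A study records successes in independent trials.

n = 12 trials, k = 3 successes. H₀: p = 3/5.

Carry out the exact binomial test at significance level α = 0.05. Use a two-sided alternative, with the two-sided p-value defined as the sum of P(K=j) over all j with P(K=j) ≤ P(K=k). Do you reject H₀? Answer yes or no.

Exact binomial: n=12, k=3, p₀=3/5=0.6000
P(X=j) = C(n,j)·p₀^j·(1−p₀)^(n−j); p = Σ P(X=j) over j with P(X=j) ≤ P(X=3)
p-value (two-sided) = 0.01744
At α=0.05: p < α → reject H₀

reject H₀: yes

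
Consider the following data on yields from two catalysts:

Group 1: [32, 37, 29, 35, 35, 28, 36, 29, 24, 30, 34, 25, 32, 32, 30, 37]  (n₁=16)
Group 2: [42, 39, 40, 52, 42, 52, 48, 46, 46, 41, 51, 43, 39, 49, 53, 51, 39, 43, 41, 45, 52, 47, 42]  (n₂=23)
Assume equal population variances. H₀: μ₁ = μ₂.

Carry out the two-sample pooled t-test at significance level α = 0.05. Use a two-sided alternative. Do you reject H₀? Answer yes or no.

x̄₁=31.562, s₁=3.999, n₁=16
x̄₂=45.348, s₂=4.820, n₂=23
s_p² = [15·3.999² + 22·4.820²]/37 = 20.3015
SE = √(s_p²·(1/16+1/23)) = 1.4668
t = (31.562−45.348)/1.4668 = -9.3982
df = 37
p-value (two-sided) = 0.00000
At α=0.05: p < α → reject H₀

reject H₀: yes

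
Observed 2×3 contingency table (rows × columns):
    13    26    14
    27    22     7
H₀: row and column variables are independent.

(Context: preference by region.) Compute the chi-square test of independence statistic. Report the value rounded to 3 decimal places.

test statistic = 7.490

Row totals [53, 56], col totals [40, 48, 21], n=109
χ² = (13−19.45)²/19.45 + (26−23.34)²/23.34 + (14−10.21)²/10.21 + (27−20.55)²/20.55 + (22−24.66)²/24.66 + (7−10.79)²/10.79 = 7.4898
df = 2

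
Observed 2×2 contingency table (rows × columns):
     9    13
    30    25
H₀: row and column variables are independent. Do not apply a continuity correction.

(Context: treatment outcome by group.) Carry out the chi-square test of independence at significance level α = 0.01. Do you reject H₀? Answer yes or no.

Row totals [22, 55], col totals [39, 38], n=77
χ² = (9−11.14)²/11.14 + (13−10.86)²/10.86 + (30−27.86)²/27.86 + (25−27.14)²/27.14 = 1.1690
df = 1
p-value (upper-tail) = 0.27960
At α=0.01: p ≥ α → fail to reject H₀

reject H₀: no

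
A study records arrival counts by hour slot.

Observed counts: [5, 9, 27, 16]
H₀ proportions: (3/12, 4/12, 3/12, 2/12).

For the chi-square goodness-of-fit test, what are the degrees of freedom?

degrees of freedom = 3

df = k − 1 = 4 − 1 = 3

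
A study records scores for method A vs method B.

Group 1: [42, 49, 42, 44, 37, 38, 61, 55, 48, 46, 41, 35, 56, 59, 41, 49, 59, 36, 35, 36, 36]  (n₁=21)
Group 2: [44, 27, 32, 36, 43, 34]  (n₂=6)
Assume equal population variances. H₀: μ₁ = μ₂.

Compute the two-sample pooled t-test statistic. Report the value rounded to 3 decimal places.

test statistic = 2.336

x̄₁=45.000, s₁=8.712, n₁=21
x̄₂=36.000, s₂=6.542, n₂=6
s_p² = [20·8.712² + 5·6.542²]/25 = 69.2800
SE = √(s_p²·(1/21+1/6)) = 3.8530
t = (45.000−36.000)/3.8530 = 2.3358
df = 25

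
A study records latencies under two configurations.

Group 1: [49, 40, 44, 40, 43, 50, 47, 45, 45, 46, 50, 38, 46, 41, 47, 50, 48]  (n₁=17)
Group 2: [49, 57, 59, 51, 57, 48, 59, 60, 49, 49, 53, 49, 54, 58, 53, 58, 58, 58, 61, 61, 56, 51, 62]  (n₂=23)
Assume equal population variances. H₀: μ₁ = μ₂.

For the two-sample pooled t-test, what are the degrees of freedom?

degrees of freedom = 38

df = n₁ + n₂ − 2 = 17 + 23 − 2 = 38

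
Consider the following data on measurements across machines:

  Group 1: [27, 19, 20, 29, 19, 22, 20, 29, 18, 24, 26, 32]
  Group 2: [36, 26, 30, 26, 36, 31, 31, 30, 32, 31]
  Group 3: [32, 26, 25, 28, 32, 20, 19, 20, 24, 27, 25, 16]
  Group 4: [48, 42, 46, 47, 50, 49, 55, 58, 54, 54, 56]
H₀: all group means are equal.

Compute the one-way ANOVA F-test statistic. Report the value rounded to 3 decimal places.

test statistic = 84.624

Group means [23.75, 30.90, 24.50, 50.82], grand mean 32.156
SSB = Σnᵢ(x̄ᵢ−x̄)² = 5398.125; SSW = ΣΣ(x−x̄ᵢ)² = 871.786
MSB = 5398.125/3 = 1799.3749; MSW = 871.786/41 = 21.2631
F = MSB/MSW = 84.6244
df = (3, 41)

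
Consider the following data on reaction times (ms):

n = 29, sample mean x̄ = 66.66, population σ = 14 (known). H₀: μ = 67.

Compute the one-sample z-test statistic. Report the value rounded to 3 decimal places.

SE = σ/√n = 14/√29 = 2.5997
z = (x̄−μ₀)/SE = (66.66−67)/2.5997 = -0.1308

test statistic = -0.131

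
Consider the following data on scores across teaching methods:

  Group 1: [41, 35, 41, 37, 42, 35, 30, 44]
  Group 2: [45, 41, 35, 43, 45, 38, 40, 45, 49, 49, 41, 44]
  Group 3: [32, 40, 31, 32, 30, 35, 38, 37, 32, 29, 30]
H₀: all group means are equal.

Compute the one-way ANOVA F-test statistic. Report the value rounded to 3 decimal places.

test statistic = 15.640

Group means [38.12, 42.92, 33.27], grand mean 38.258
SSB = Σnᵢ(x̄ᵢ−x̄)² = 533.962; SSW = ΣΣ(x−x̄ᵢ)² = 477.973
MSB = 533.962/2 = 266.9810; MSW = 477.973/28 = 17.0705
F = MSB/MSW = 15.6399
df = (2, 28)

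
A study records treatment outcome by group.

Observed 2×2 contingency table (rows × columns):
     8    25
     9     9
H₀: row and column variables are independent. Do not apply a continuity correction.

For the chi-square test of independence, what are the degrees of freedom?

degrees of freedom = 1

df = (r−1)(c−1) = (2−1)·(2−1) = 1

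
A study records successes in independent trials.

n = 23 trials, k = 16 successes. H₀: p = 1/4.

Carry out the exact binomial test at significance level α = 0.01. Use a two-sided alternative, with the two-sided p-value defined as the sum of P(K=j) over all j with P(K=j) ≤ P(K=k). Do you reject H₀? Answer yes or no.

Exact binomial: n=23, k=16, p₀=1/4=0.2500
P(X=j) = C(n,j)·p₀^j·(1−p₀)^(n−j); p = Σ P(X=j) over j with P(X=j) ≤ P(X=16)
p-value (two-sided) = 0.00001
At α=0.01: p < α → reject H₀

reject H₀: yes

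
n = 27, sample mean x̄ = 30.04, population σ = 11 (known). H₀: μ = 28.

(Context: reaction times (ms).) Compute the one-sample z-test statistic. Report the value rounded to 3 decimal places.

test statistic = 0.964

SE = σ/√n = 11/√27 = 2.1170
z = (x̄−μ₀)/SE = (30.04−28)/2.1170 = 0.9637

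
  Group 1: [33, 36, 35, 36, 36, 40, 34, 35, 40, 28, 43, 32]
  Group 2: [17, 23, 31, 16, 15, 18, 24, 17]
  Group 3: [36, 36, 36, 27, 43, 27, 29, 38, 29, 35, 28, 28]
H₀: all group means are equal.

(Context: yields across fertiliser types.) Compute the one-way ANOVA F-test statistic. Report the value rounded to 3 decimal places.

test statistic = 25.912

Group means [35.67, 20.12, 32.67], grand mean 30.656
SSB = Σnᵢ(x̄ᵢ−x̄)² = 1237.010; SSW = ΣΣ(x−x̄ᵢ)² = 692.208
MSB = 1237.010/2 = 618.5052; MSW = 692.208/29 = 23.8693
F = MSB/MSW = 25.9122
df = (2, 29)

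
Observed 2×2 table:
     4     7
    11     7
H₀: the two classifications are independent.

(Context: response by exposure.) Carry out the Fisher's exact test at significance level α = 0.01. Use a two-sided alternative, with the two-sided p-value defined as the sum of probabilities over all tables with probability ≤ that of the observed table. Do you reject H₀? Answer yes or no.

Margins: r₁=11, r₂=18, c₁=15, c₂=14, n=29
p_obs = C(11,4)·C(18,11)/C(29,15); sum pmf over tables with pmf ≤ p_obs
p-value (two-sided) = 0.26354
At α=0.01: p ≥ α → fail to reject H₀

reject H₀: no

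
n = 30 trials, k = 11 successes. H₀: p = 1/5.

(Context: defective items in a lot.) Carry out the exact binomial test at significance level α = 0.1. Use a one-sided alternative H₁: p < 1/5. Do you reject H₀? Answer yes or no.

Exact binomial: n=30, k=11, p₀=1/5=0.2000
P(X≤11) from Σ C(n,i)·p₀^i·(1−p₀)^(n−i)
p-value (one-sided, H₁ less) = 0.99051
At α=0.1: p ≥ α → fail to reject H₀

reject H₀: no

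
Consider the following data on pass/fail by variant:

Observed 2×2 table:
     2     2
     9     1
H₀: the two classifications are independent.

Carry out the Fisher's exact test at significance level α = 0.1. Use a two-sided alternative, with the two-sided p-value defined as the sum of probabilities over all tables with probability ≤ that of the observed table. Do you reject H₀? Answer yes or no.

Margins: r₁=4, r₂=10, c₁=11, c₂=3, n=14
p_obs = C(4,2)·C(10,9)/C(14,11); sum pmf over tables with pmf ≤ p_obs
p-value (two-sided) = 0.17582
At α=0.1: p ≥ α → fail to reject H₀

reject H₀: no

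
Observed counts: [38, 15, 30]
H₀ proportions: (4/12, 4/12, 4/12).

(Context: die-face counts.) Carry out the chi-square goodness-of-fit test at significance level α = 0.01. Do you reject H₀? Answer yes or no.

n = 83; E_i = n·p_i = [27.67, 27.67, 27.67]
χ² = (38−27.67)²/27.67 + (15−27.67)²/27.67 + (30−27.67)²/27.67 = 9.8554
df = 2
p-value (upper-tail) = 0.00724
At α=0.01: p < α → reject H₀

reject H₀: yes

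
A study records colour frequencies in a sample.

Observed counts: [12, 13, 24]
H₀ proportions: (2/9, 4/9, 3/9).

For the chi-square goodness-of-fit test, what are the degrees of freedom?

degrees of freedom = 2

df = k − 1 = 3 − 1 = 2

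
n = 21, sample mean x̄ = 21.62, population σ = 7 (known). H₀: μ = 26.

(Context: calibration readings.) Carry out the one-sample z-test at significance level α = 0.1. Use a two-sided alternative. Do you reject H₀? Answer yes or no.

SE = σ/√n = 7/√21 = 1.5275
z = (x̄−μ₀)/SE = (21.62−26)/1.5275 = -2.8674
p-value (two-sided) = 0.00414
At α=0.1: p < α → reject H₀

reject H₀: yes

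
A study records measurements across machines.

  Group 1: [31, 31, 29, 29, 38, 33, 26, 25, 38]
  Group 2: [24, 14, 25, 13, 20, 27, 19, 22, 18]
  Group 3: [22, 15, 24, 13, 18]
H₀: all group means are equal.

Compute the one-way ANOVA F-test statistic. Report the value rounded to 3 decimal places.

test statistic = 16.836

Group means [31.11, 20.22, 18.40], grand mean 24.087
SSB = Σnᵢ(x̄ᵢ−x̄)² = 740.182; SSW = ΣΣ(x−x̄ᵢ)² = 439.644
MSB = 740.182/2 = 370.0908; MSW = 439.644/20 = 21.9822
F = MSB/MSW = 16.8359
df = (2, 20)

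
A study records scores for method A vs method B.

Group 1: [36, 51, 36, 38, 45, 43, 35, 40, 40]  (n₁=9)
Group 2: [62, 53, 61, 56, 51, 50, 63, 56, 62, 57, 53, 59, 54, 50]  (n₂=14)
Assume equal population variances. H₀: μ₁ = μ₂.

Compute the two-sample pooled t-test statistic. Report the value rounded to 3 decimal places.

test statistic = -7.652

x̄₁=40.444, s₁=5.175, n₁=9
x̄₂=56.214, s₂=4.594, n₂=14
s_p² = [8·5.175² + 13·4.594²]/21 = 23.2657
SE = √(s_p²·(1/9+1/14)) = 2.0608
t = (40.444−56.214)/2.0608 = -7.6523
df = 21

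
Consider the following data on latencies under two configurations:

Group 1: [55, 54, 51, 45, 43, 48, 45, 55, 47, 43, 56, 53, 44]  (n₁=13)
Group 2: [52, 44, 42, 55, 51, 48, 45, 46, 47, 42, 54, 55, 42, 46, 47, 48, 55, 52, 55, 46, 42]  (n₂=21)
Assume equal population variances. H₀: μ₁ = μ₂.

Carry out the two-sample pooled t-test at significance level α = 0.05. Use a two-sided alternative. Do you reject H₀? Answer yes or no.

reject H₀: no

x̄₁=49.154, s₁=4.997, n₁=13
x̄₂=48.286, s₂=4.766, n₂=21
s_p² = [12·4.997² + 20·4.766²]/32 = 23.5618
SE = √(s_p²·(1/13+1/21)) = 1.7130
t = (49.154−48.286)/1.7130 = 0.5068
df = 32
p-value (two-sided) = 0.61578
At α=0.05: p ≥ α → fail to reject H₀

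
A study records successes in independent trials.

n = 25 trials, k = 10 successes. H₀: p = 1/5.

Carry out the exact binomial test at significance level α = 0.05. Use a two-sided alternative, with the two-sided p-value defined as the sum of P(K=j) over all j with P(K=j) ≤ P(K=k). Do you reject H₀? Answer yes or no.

Exact binomial: n=25, k=10, p₀=1/5=0.2000
P(X=j) = C(n,j)·p₀^j·(1−p₀)^(n−j); p = Σ P(X=j) over j with P(X=j) ≤ P(X=10)
p-value (two-sided) = 0.02111
At α=0.05: p < α → reject H₀

reject H₀: yes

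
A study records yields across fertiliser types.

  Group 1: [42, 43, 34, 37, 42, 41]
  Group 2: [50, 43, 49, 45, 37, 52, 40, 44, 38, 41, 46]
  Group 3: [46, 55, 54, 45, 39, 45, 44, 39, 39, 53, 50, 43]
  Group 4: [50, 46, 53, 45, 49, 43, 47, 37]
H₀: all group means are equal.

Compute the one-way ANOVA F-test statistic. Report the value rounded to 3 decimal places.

Group means [39.83, 44.09, 46.00, 46.25], grand mean 44.486
SSB = Σnᵢ(x̄ᵢ−x̄)² = 184.001; SSW = ΣΣ(x−x̄ᵢ)² = 841.242
MSB = 184.001/3 = 61.3336; MSW = 841.242/33 = 25.4922
F = MSB/MSW = 2.4060
df = (3, 33)

test statistic = 2.406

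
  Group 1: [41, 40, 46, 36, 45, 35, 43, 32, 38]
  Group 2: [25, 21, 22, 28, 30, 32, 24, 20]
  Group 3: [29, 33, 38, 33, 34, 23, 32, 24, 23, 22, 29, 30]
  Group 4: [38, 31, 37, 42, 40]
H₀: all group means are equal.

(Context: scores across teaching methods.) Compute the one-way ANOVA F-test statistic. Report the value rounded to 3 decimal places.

Group means [39.56, 25.25, 29.17, 37.60], grand mean 32.235
SSB = Σnᵢ(x̄ᵢ−x̄)² = 1129.529; SSW = ΣΣ(x−x̄ᵢ)² = 674.589
MSB = 1129.529/3 = 376.5096; MSW = 674.589/30 = 22.4863
F = MSB/MSW = 16.7440
df = (3, 30)

test statistic = 16.744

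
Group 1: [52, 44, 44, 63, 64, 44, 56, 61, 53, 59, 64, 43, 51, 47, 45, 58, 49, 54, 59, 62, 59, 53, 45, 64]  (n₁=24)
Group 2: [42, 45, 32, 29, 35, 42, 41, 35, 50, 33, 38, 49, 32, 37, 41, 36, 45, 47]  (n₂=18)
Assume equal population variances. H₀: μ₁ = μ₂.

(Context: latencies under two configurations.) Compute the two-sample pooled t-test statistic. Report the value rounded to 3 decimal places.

test statistic = 6.704

x̄₁=53.875, s₁=7.403, n₁=24
x̄₂=39.389, s₂=6.232, n₂=18
s_p² = [23·7.403² + 17·6.232²]/40 = 48.0226
SE = √(s_p²·(1/24+1/18)) = 2.1608
t = (53.875−39.389)/2.1608 = 6.7042
df = 40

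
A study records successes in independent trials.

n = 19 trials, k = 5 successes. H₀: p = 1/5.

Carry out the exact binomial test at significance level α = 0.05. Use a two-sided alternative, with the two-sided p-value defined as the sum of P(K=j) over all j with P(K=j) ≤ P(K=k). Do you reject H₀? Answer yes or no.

reject H₀: no

Exact binomial: n=19, k=5, p₀=1/5=0.2000
P(X=j) = C(n,j)·p₀^j·(1−p₀)^(n−j); p = Σ P(X=j) over j with P(X=j) ≤ P(X=5)
p-value (two-sided) = 0.56360
At α=0.05: p ≥ α → fail to reject H₀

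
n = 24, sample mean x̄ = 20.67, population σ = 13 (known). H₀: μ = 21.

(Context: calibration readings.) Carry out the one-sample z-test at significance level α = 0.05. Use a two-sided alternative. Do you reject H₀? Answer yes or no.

SE = σ/√n = 13/√24 = 2.6536
z = (x̄−μ₀)/SE = (20.67−21)/2.6536 = -0.1244
p-value (two-sided) = 0.90103
At α=0.05: p ≥ α → fail to reject H₀

reject H₀: no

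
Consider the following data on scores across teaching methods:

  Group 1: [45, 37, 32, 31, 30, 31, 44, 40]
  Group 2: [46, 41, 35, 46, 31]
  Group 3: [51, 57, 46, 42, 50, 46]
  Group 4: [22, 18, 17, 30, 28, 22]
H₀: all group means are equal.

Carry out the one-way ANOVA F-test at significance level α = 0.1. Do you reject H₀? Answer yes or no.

Group means [36.25, 39.80, 48.67, 22.83], grand mean 36.720
SSB = Σnᵢ(x̄ᵢ−x̄)² = 2062.573; SSW = ΣΣ(x−x̄ᵢ)² = 714.467
MSB = 2062.573/3 = 687.5244; MSW = 714.467/21 = 34.0222
F = MSB/MSW = 20.2081
df = (3, 21)
p-value (upper-tail) = 0.00000
At α=0.1: p < α → reject H₀

reject H₀: yes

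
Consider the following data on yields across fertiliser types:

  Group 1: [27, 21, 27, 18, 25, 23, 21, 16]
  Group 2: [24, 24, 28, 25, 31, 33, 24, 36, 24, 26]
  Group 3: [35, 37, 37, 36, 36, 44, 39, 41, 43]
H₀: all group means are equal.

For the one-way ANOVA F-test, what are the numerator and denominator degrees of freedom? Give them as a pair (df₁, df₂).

degrees of freedom = [2, 24]

k = 3 groups, N = 27 total
df = (k−1, N−k) = (3−1, 27−3) = (2, 24)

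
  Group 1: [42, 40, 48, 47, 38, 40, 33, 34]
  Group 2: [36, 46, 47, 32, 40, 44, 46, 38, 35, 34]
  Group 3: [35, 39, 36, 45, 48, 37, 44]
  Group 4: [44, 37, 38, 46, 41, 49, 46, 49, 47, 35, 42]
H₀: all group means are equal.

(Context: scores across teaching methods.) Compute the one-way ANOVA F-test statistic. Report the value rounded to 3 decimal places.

Group means [40.25, 39.80, 40.57, 43.09], grand mean 41.056
SSB = Σnᵢ(x̄ᵢ−x̄)² = 68.166; SSW = ΣΣ(x−x̄ᵢ)² = 877.723
MSB = 68.166/3 = 22.7218; MSW = 877.723/32 = 27.4289
F = MSB/MSW = 0.8284
df = (3, 32)

test statistic = 0.828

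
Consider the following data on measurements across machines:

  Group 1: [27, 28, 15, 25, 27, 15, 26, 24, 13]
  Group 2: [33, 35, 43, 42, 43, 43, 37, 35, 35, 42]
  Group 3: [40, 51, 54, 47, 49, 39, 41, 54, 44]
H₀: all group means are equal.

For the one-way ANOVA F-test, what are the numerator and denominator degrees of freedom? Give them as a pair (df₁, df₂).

k = 3 groups, N = 28 total
df = (k−1, N−k) = (3−1, 28−3) = (2, 25)

degrees of freedom = [2, 25]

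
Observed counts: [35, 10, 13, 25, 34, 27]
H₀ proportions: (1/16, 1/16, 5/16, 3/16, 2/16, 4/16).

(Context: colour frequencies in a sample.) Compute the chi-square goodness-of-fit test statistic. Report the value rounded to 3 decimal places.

n = 144; E_i = n·p_i = [9.00, 9.00, 45.00, 27.00, 18.00, 36.00]
χ² = (35−9.00)²/9.00 + (10−9.00)²/9.00 + (13−45.00)²/45.00 + (25−27.00)²/27.00 + (34−18.00)²/18.00 + (27−36.00)²/36.00 = 114.5981
df = 5

test statistic = 114.598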